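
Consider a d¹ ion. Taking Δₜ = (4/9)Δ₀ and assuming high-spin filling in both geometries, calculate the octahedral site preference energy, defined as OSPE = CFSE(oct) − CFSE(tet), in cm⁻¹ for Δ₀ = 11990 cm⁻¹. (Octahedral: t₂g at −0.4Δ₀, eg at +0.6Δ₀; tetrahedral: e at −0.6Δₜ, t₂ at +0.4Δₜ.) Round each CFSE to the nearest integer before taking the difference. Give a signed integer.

-1599

Octahedral (high-spin): t₂g¹ eg⁰, CFSE = 1(−0.4) + 0(+0.6) = -0.4Δ₀ = -0.4 × 11990 = -4796 cm⁻¹.
In a tetrahedral site the filling is e¹ t₂⁰: CFSE(tet) = -0.6Δₜ = -0.6 × (4/9)(11990) = -3197 cm⁻¹.
Subtracting, OSPE = -4796 − (-3197) = -1599 cm⁻¹.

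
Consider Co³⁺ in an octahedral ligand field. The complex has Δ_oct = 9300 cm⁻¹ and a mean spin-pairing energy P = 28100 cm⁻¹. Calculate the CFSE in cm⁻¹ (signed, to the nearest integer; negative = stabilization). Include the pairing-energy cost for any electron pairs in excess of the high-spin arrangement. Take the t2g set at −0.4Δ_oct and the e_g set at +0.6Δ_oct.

-3720

Co sits in group 9; removing 3 electrons leaves Co³⁺ with 9 − 3 = 6 d electrons.
With Δ_oct < P the complex is high-spin.
Configuration: t2g^4 e_g^2.
Orbital CFSE = -0.4Δ_oct = -0.4 × 9300 = -3720 cm⁻¹.
High-spin has no excess pairs, so no pairing correction applies.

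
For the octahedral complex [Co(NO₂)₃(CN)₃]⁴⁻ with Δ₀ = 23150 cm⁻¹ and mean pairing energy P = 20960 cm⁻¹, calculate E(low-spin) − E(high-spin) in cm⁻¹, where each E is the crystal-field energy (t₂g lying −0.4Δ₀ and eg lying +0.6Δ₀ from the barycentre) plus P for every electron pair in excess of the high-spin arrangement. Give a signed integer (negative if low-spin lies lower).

Ligand charges: 3×(-1) from NO₂⁻ and 3×(-1) from CN⁻ sum to -6; with overall charge -4, Co is +2.
Group 9 minus oxidation state +2 gives a d⁷ configuration for Co²⁺.
In the high-spin limit (t₂g⁵ eg²) the orbital term is -0.8Δ₀ = -18520 cm⁻¹, with no excess pairing.
For low-spin the configuration is t₂g⁶ eg¹: orbital energy -1.8 × 23150 = -41670 cm⁻¹, and 1 additional pair relative to high-spin adds 20960 cm⁻¹, giving -20710 cm⁻¹.
The difference is -20710 − (-18520) = -2190 cm⁻¹, so low-spin lies lower.

-2190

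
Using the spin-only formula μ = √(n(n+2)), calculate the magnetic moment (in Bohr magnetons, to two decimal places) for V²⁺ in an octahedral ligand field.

V is in group 5, so V²⁺ is d³ (5 − 2 = 3).
Configuration: t₂g³ eg⁰ → 3 unpaired electrons.
μ(spin-only) = √[3(3+2)] = √15 ≈ 3.87 Bohr magnetons.

3.87 Bohr magnetons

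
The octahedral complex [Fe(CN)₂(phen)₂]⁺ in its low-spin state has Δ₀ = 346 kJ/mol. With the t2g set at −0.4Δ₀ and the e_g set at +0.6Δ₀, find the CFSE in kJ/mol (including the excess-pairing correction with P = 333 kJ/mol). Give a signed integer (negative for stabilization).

Ligand charges: 2×(-1) from CN⁻ and 2×(+0) from phen sum to -2; with overall charge +1, Fe is +3.
Group 8 minus oxidation state +3 gives a d⁵ configuration for Fe³⁺.
Electron filling gives t2g^5 e_g^0.
The orbital stabilization is -2.0Δ₀ = -2.0 × 346 = -692 kJ/mol.
Relative to high-spin t2g^3 e_g^2 (0 paired), the low-spin configuration has 2 additional pairs, contributing +2 × 333 = +666 kJ/mol.
Net CFSE = -692 + 666 = -26 kJ/mol.

-26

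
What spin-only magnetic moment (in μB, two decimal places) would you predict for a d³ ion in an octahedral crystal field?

Configuration: t2g^3 e_g^0 → 3 unpaired electrons.
μ(spin-only) = √[3(3+2)] = √15 ≈ 3.87 μB.

3.87 μB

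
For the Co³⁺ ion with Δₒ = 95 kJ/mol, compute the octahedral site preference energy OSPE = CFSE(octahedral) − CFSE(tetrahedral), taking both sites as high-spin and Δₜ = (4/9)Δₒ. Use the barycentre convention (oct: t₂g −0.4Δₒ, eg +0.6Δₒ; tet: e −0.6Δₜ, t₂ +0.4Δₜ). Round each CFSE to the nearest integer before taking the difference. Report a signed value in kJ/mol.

Co sits in group 9; removing 3 electrons leaves Co³⁺ with 9 − 3 = 6 d electrons.
In an octahedral site d⁶ (HS) is t₂g⁴ eg², giving CFSE(oct) = -0.4Δₒ = -38 kJ/mol.
Tetrahedral: e³ t₂³, CFSE = 3(−0.6) + 3(+0.4) = -0.6Δₜ = -0.6 × (4/9) × 95 = -25 kJ/mol.
Subtracting, OSPE = -38 − (-25) = -13 kJ/mol.

-13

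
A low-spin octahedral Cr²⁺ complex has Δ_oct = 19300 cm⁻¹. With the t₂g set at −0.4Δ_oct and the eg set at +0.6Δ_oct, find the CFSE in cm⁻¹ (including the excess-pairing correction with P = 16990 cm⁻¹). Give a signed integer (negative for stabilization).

-13890

Group 6 minus oxidation state +2 gives a d⁴ configuration for Cr²⁺.
Electron filling gives t₂g⁴ eg⁰.
CFSE(orbital) = 4×(-0.4Δ_oct) + 0×(0.6Δ_oct) = -1.6Δ_oct; with Δ_oct = 19300 cm⁻¹ that is -30880 cm⁻¹.
High-spin d⁴ would be t₂g³ eg¹ with 0 pairs; low-spin has 1, so 1 excess pair costs +1P = +16990 cm⁻¹.
Combining: -30880 + 16990 = -13890 cm⁻¹.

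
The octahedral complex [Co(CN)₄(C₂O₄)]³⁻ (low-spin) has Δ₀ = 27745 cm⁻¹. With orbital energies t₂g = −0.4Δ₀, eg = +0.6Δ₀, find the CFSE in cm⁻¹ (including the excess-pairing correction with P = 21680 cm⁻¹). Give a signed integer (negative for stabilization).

Ligand charges: 4×(-1) from CN⁻ and 1×(-2) from C₂O₄²⁻ sum to -6; with overall charge -3, Co is +3.
Co sits in group 9; removing 3 electrons leaves Co³⁺ with 9 − 3 = 6 d electrons.
Configuration: t₂g⁶ eg⁰.
Orbital CFSE = 6(-0.4) + 0(0.6) = -2.4Δ₀ = -2.4 × 27745 = -66588 cm⁻¹.
Relative to high-spin t₂g⁴ eg² (1 paired), the low-spin configuration has 2 additional pairs, contributing +2 × 21680 = +43360 cm⁻¹.
Combining: -66588 + 43360 = -23228 cm⁻¹.

-23228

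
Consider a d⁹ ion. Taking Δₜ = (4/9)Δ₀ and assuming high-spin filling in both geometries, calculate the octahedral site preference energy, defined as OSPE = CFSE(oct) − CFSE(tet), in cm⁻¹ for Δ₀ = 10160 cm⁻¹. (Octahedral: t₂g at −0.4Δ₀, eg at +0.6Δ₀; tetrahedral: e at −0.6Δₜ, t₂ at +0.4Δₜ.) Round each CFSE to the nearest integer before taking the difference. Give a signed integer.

-4290

Octahedral high-spin t2g^6 e_g^3: CFSE = -0.6 × 10160 = -6096 cm⁻¹.
Tetrahedral e^4 t2^5 gives -0.4Δₜ = -0.4 × (4/9) × 10160 = -1806 cm⁻¹.
Subtracting, OSPE = -6096 − (-1806) = -4290 cm⁻¹.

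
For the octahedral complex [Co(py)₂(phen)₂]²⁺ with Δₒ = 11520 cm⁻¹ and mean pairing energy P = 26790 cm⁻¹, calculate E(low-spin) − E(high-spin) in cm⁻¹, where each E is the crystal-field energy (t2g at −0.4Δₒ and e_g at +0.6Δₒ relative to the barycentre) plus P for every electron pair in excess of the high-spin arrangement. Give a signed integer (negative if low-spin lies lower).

15270

Ligand charges: 2×(+0) from py and 2×(+0) from phen sum to +0; with overall charge +2, Co is +2.
Co²⁺: group 9, so d-count = 9 − 2 = 7.
In the high-spin limit (t2g^5 e_g^2) the orbital term is -0.8Δₒ = -9216 cm⁻¹, with no excess pairing.
Low-spin t2g^6 e_g^1 gives -1.8Δₒ = -20736 cm⁻¹, but forming 1 extra pair costs 1P = 26790 cm⁻¹, so E(LS) = -20736 + 26790 = 6054 cm⁻¹.
E(LS) − E(HS) = 6054 − (-9216) = 15270 cm⁻¹.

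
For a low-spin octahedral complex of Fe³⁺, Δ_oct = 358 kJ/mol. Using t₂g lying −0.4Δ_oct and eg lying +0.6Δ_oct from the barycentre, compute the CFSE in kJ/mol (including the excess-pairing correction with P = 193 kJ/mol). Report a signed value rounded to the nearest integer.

-330

Fe sits in group 8; removing 3 electrons leaves Fe³⁺ with 8 − 3 = 5 d electrons.
The d⁵ electrons fill as t₂g⁵ eg⁰.
CFSE(orbital) = 5×(-0.4Δ_oct) + 0×(0.6Δ_oct) = -2.0Δ_oct; with Δ_oct = 358 kJ/mol that is -716 kJ/mol.
Pairing penalty: 2 pairs vs 0 in the high-spin reference → 2 extra × P = 386 kJ/mol.
Combining: -716 + 386 = -330 kJ/mol.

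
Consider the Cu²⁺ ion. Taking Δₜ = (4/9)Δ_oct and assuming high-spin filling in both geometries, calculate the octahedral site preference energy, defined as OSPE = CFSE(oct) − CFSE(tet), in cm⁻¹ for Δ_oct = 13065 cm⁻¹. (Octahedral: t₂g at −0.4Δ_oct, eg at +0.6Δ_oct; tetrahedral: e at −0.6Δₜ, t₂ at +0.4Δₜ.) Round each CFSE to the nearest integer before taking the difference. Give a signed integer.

Cu is in group 11, so Cu²⁺ is d⁹ (11 − 2 = 9).
In an octahedral site d⁹ (HS) is t2g^6 e_g^3, giving CFSE(oct) = -0.6Δ_oct = -7839 cm⁻¹.
Tetrahedral e^4 t2^5 gives -0.4Δₜ = -0.4 × (4/9) × 13065 = -2323 cm⁻¹.
Subtracting, OSPE = -7839 − (-2323) = -5516 cm⁻¹.

-5516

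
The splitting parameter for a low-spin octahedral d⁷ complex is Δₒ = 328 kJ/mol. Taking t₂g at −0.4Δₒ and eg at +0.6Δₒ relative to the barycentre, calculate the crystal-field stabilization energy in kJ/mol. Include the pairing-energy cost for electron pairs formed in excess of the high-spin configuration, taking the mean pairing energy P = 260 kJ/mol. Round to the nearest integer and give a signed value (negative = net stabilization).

-330

Configuration: t₂g⁶ eg¹.
CFSE(orbital) = 6×(-0.4Δₒ) + 1×(0.6Δₒ) = -1.8Δₒ; with Δₒ = 328 kJ/mol that is -590 kJ/mol.
Relative to high-spin t₂g⁵ eg² (2 paired), the low-spin configuration has 1 additional pair, contributing +1 × 260 = +260 kJ/mol.
Combining: -590 + 260 = -330 kJ/mol.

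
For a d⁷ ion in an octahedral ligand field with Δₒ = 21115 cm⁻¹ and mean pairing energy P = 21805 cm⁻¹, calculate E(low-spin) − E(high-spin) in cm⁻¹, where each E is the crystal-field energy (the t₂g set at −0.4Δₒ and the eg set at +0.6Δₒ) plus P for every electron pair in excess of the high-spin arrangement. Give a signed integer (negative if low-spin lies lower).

In the high-spin limit (t₂g⁵ eg²) the orbital term is -0.8Δₒ = -16892 cm⁻¹, with no excess pairing.
Low-spin t₂g⁶ eg¹ gives -1.8Δₒ = -38007 cm⁻¹, but forming 1 extra pair costs 1P = 21805 cm⁻¹, so E(LS) = -38007 + 21805 = -16202 cm⁻¹.
Thus E(LS) − E(HS) = 690 cm⁻¹.

690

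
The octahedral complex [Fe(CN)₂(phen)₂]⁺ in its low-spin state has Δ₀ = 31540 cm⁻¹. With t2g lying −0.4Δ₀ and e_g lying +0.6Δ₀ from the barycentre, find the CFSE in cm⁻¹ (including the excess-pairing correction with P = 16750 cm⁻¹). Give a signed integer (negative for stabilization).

-29580

Ligand charges: 2×(-1) from CN⁻ and 2×(+0) from phen sum to -2; with overall charge +1, Fe is +3.
Fe sits in group 8; removing 3 electrons leaves Fe³⁺ with 8 − 3 = 5 d electrons.
Configuration: t2g^5 e_g^0.
Orbital CFSE = 5(-0.4) + 0(0.6) = -2.0Δ₀ = -2.0 × 31540 = -63080 cm⁻¹.
Pairing penalty: 2 pairs vs 0 in the high-spin reference → 2 extra × P = 33500 cm⁻¹.
Net CFSE = -63080 + 33500 = -29580 cm⁻¹.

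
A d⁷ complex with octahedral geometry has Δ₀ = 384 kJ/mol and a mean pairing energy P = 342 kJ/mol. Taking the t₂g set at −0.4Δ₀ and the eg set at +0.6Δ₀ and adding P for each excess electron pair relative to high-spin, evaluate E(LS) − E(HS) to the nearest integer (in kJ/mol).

-42

High-spin: t₂g⁵ eg², CFSE = -0.8Δ₀ = -307 kJ/mol.
Low-spin: t₂g⁶ eg¹, orbital CFSE = -1.8Δ₀ = -691 kJ/mol; plus 1 excess pair × P = +342 kJ/mol; total -349 kJ/mol.
Thus E(LS) − E(HS) = -42 kJ/mol.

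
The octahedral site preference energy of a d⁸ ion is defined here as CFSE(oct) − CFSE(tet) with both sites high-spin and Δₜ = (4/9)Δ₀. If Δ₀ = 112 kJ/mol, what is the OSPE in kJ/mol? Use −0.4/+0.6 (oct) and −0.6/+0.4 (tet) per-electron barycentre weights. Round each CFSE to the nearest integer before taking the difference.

-94

Octahedral high-spin t2g^6 e_g^2: CFSE = -1.2 × 112 = -134 kJ/mol.
In a tetrahedral site the filling is e^4 t2^4: CFSE(tet) = -0.8Δₜ = -0.8 × (4/9)(112) = -40 kJ/mol.
OSPE = -134 − (-40) = -94 kJ/mol.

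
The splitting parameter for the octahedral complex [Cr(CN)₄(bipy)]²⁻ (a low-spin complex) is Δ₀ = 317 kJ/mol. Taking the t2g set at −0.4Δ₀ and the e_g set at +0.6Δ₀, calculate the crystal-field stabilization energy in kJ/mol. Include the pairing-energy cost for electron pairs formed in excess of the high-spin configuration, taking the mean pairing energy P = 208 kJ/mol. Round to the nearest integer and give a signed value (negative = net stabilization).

-299

Ligand charges: 4×(-1) from CN⁻ and 1×(+0) from bipy sum to -4; with overall charge -2, Cr is +2.
Group 6 minus oxidation state +2 gives a d⁴ configuration for Cr²⁺.
Configuration: t2g^4 e_g^0.
CFSE(orbital) = 4×(-0.4Δ₀) + 0×(0.6Δ₀) = -1.6Δ₀; with Δ₀ = 317 kJ/mol that is -507 kJ/mol.
Relative to high-spin t2g^3 e_g^1 (0 paired), the low-spin configuration has 1 additional pair, contributing +1 × 208 = +208 kJ/mol.
Combining: -507 + 208 = -299 kJ/mol.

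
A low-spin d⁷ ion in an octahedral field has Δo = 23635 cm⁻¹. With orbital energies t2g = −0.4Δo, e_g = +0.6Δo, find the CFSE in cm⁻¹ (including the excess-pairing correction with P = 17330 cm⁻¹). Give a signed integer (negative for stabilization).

-25213

Electron filling gives t2g^6 e_g^1.
Orbital CFSE = 6(-0.4) + 1(0.6) = -1.8Δo = -1.8 × 23635 = -42543 cm⁻¹.
Relative to high-spin t2g^5 e_g^2 (2 paired), the low-spin configuration has 1 additional pair, contributing +1 × 17330 = +17330 cm⁻¹.
Net CFSE = -42543 + 17330 = -25213 cm⁻¹.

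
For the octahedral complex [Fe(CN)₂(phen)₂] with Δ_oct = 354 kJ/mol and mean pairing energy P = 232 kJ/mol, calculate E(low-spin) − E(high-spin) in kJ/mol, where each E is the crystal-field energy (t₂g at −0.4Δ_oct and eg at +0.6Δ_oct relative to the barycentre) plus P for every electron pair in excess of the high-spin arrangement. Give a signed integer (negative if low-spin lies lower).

Ligand charges: 2×(-1) from CN⁻ and 2×(+0) from phen sum to -2; with overall charge +0, Fe is +2.
Group 8 minus oxidation state +2 gives a d⁶ configuration for Fe²⁺.
High-spin: t₂g⁴ eg², CFSE = -0.4Δ_oct = -142 kJ/mol.
Low-spin t₂g⁶ eg⁰ gives -2.4Δ_oct = -850 kJ/mol, but forming 2 extra pairs costs 2P = 464 kJ/mol, so E(LS) = -850 + 464 = -386 kJ/mol.
Thus E(LS) − E(HS) = -244 kJ/mol.

-244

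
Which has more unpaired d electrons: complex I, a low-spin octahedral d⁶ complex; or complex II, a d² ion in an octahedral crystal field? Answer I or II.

I: t2g^6 e_g^0 → 0 unpaired.
II: For octahedral d² the high- and low-spin configurations coincide; t₂g² eg⁰ → 2 unpaired.
So II has more unpaired electrons.

II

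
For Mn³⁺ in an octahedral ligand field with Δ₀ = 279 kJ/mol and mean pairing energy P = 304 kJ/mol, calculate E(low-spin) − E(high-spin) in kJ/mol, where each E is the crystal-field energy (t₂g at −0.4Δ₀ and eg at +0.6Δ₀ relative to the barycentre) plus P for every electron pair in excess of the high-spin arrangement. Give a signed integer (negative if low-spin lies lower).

Group 7 minus oxidation state +3 gives a d⁴ configuration for Mn³⁺.
High-spin d⁴ fills as t₂g³ eg¹ with CFSE 3(−0.4) + 1(+0.6) = -0.6Δ₀ = -167 kJ/mol.
For low-spin the configuration is t₂g⁴ eg⁰: orbital energy -1.6 × 279 = -446 kJ/mol, and 1 additional pair relative to high-spin adds 304 kJ/mol, giving -142 kJ/mol.
E(LS) − E(HS) = -142 − (-167) = 25 kJ/mol.

25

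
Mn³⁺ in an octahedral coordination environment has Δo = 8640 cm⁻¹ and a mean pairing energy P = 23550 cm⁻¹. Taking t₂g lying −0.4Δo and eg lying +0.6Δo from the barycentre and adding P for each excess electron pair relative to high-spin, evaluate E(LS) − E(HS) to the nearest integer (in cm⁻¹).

14910

Mn³⁺: group 7, so d-count = 7 − 3 = 4.
High-spin: t₂g³ eg¹, CFSE = -0.6Δo = -5184 cm⁻¹.
For low-spin the configuration is t₂g⁴ eg⁰: orbital energy -1.6 × 8640 = -13824 cm⁻¹, and 1 additional pair relative to high-spin adds 23550 cm⁻¹, giving 9726 cm⁻¹.
E(LS) − E(HS) = 9726 − (-5184) = 14910 cm⁻¹.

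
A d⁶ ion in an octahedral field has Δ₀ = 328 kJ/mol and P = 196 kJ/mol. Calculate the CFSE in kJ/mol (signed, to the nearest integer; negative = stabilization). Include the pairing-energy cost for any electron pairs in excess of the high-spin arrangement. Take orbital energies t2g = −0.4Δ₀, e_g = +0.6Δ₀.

-395

Δ₀ > P, so pairing is preferred: the ground state is low-spin.
Configuration: t2g^6 e_g^0.
Orbital CFSE = -2.4Δ₀ = -2.4 × 328 = -787 kJ/mol.
Excess pairs vs high-spin: 3 − 1 = 2; pairing cost = +392 kJ/mol.
Net CFSE = -787 + 392 = -395 kJ/mol.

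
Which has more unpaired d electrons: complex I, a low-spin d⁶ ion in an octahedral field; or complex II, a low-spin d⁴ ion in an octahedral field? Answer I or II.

II

I: t₂g⁶ eg⁰ → 0 unpaired.
II: t₂g⁴ eg⁰ → 2 unpaired.
So II has more unpaired electrons.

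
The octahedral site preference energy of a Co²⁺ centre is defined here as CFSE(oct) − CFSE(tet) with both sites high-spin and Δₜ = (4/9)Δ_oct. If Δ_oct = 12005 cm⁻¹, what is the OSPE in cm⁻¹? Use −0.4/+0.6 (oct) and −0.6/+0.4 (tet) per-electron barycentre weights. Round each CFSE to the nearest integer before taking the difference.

Group 9 minus oxidation state +2 gives a d⁷ configuration for Co²⁺.
Octahedral (high-spin): t₂g⁵ eg², CFSE = 5(−0.4) + 2(+0.6) = -0.8Δ_oct = -0.8 × 12005 = -9604 cm⁻¹.
Tetrahedral e⁴ t₂³ gives -1.2Δₜ = -1.2 × (4/9) × 12005 = -6403 cm⁻¹.
OSPE = CFSE(oct) − CFSE(tet) = -9604 − (-6403) = -3201 cm⁻¹.

-3201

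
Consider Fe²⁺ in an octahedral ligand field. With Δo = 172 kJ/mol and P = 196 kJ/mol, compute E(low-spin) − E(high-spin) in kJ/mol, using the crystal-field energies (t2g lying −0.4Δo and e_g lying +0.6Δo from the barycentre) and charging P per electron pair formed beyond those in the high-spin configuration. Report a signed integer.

48

Fe is in group 8, so Fe²⁺ is d⁶ (8 − 2 = 6).
In the high-spin limit (t2g^4 e_g^2) the orbital term is -0.4Δo = -69 kJ/mol, with no excess pairing.
Low-spin t2g^6 e_g^0 gives -2.4Δo = -413 kJ/mol, but forming 2 extra pairs costs 2P = 392 kJ/mol, so E(LS) = -413 + 392 = -21 kJ/mol.
The difference is -21 − (-69) = 48 kJ/mol, so high-spin lies lower.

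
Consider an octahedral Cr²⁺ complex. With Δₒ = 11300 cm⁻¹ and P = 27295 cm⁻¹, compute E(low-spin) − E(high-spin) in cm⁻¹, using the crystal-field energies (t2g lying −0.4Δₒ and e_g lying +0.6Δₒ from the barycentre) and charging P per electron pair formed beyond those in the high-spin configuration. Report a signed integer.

Cr²⁺: group 6, so d-count = 6 − 2 = 4.
High-spin d⁴ fills as t2g^3 e_g^1 with CFSE 3(−0.4) + 1(+0.6) = -0.6Δₒ = -6780 cm⁻¹.
Low-spin: t2g^4 e_g^0, orbital CFSE = -1.6Δₒ = -18080 cm⁻¹; plus 1 excess pair × P = +27295 cm⁻¹; total 9215 cm⁻¹.
E(LS) − E(HS) = 9215 − (-6780) = 15995 cm⁻¹.

15995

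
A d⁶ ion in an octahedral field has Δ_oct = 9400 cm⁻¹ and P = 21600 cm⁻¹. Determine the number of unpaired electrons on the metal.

4

Here Δ_oct < P (9400 < 21600), so the high-spin state is favoured.
Configuration: t2g^4 e_g^2.
Unpaired electrons: 4.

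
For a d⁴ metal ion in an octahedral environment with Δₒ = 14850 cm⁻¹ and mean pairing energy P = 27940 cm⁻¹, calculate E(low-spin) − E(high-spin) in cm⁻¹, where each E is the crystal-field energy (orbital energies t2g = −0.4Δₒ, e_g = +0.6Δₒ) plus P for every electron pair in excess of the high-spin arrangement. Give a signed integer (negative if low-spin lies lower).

High-spin: t2g^3 e_g^1, CFSE = -0.6Δₒ = -8910 cm⁻¹.
Low-spin: t2g^4 e_g^0, orbital CFSE = -1.6Δₒ = -23760 cm⁻¹; plus 1 excess pair × P = +27940 cm⁻¹; total 4180 cm⁻¹.
Thus E(LS) − E(HS) = 13090 cm⁻¹.

13090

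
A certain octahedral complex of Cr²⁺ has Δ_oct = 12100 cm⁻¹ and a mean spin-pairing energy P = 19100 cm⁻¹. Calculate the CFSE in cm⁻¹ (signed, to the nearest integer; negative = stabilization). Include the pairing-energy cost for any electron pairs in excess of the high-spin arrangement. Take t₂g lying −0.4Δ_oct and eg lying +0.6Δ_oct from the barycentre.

Group 6 minus oxidation state +2 gives a d⁴ configuration for Cr²⁺.
Since Δ_oct = 12100 cm⁻¹ < P = 19100 cm⁻¹, the complex adopts the high-spin configuration.
That gives t₂g³ eg¹.
Orbital CFSE = -0.6Δ_oct = -0.6 × 12100 = -7260 cm⁻¹.
High-spin has no excess pairs, so no pairing correction applies.

-7260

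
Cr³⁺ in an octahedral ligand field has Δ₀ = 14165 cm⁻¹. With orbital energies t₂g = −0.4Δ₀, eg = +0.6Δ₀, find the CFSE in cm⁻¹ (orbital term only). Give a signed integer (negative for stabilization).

-16998

Cr sits in group 6; removing 3 electrons leaves Cr³⁺ with 6 − 3 = 3 d electrons.
For octahedral d³ the high- and low-spin configurations coincide.
Electron filling gives t₂g³ eg⁰.
The orbital stabilization is -1.2Δ₀ = -1.2 × 14165 = -16998 cm⁻¹.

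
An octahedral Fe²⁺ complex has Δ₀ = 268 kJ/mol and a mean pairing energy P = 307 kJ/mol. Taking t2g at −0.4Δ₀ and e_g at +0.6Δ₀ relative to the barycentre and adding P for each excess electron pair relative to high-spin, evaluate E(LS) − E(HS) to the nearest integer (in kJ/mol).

78

Fe is in group 8, so Fe²⁺ is d⁶ (8 − 2 = 6).
In the high-spin limit (t2g^4 e_g^2) the orbital term is -0.4Δ₀ = -107 kJ/mol, with no excess pairing.
Low-spin: t2g^6 e_g^0, orbital CFSE = -2.4Δ₀ = -643 kJ/mol; plus 2 excess pairs × P = +614 kJ/mol; total -29 kJ/mol.
Thus E(LS) − E(HS) = 78 kJ/mol.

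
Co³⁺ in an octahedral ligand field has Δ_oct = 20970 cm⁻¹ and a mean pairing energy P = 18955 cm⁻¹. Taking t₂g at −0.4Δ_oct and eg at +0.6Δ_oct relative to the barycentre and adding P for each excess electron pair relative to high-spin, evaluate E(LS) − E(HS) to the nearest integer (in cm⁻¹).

Co is in group 9, so Co³⁺ is d⁶ (9 − 3 = 6).
In the high-spin limit (t₂g⁴ eg²) the orbital term is -0.4Δ_oct = -8388 cm⁻¹, with no excess pairing.
Low-spin: t₂g⁶ eg⁰, orbital CFSE = -2.4Δ_oct = -50328 cm⁻¹; plus 2 excess pairs × P = +37910 cm⁻¹; total -12418 cm⁻¹.
Thus E(LS) − E(HS) = -4030 cm⁻¹.

-4030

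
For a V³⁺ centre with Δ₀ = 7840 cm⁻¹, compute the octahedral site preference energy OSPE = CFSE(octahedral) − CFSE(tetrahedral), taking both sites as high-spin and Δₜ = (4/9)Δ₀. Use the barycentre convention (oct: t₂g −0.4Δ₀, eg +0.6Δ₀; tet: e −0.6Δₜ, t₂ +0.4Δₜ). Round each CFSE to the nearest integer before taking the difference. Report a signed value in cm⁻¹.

-2091

V³⁺: group 5, so d-count = 5 − 3 = 2.
In an octahedral site d² (HS) is t₂g² eg⁰, giving CFSE(oct) = -0.8Δ₀ = -6272 cm⁻¹.
In a tetrahedral site the filling is e² t₂⁰: CFSE(tet) = -1.2Δₜ = -1.2 × (4/9)(7840) = -4181 cm⁻¹.
Subtracting, OSPE = -6272 − (-4181) = -2091 cm⁻¹.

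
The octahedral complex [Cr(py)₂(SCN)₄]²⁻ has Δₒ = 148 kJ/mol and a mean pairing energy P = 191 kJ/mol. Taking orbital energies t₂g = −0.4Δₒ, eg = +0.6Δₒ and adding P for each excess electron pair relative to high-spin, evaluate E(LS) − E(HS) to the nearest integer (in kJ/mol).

Ligand charges: 2×(+0) from py and 4×(-1) from SCN⁻ sum to -4; with overall charge -2, Cr is +2.
Group 6 minus oxidation state +2 gives a d⁴ configuration for Cr²⁺.
High-spin: t₂g³ eg¹, CFSE = -0.6Δₒ = -89 kJ/mol.
For low-spin the configuration is t₂g⁴ eg⁰: orbital energy -1.6 × 148 = -237 kJ/mol, and 1 additional pair relative to high-spin adds 191 kJ/mol, giving -46 kJ/mol.
The difference is -46 − (-89) = 43 kJ/mol, so high-spin lies lower.

43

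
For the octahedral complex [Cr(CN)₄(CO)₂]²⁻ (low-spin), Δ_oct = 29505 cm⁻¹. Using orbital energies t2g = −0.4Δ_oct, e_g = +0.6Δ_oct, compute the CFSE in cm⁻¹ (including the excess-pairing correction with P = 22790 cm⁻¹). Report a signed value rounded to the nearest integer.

Ligand charges: 4×(-1) from CN⁻ and 2×(+0) from CO sum to -4; with overall charge -2, Cr is +2.
Cr²⁺: group 6, so d-count = 6 − 2 = 4.
The d⁴ electrons fill as t2g^4 e_g^0.
Orbital CFSE = 4(-0.4) + 0(0.6) = -1.6Δ_oct = -1.6 × 29505 = -47208 cm⁻¹.
Pairing penalty: 1 pair vs 0 in the high-spin reference → 1 extra × P = 22790 cm⁻¹.
Combining: -47208 + 22790 = -24418 cm⁻¹.

-24418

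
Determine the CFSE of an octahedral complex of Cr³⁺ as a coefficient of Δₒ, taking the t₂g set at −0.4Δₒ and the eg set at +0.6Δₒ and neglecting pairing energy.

-1.2 Δₒ

Cr³⁺: group 6, so d-count = 6 − 3 = 3.
Configuration: t₂g³ eg⁰.
CFSE = 3(-0.4Δₒ) + 0(0.6Δₒ) = -1.2Δₒ + 0.0Δₒ = -1.2Δₒ.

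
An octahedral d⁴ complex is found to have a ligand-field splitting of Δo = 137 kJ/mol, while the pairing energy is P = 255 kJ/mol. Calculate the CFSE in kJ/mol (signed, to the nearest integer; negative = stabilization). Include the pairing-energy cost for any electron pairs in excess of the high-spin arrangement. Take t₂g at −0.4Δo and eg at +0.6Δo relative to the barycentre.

Here Δo < P (137 < 255), so the high-spin state is favoured.
That gives t₂g³ eg¹.
Orbital CFSE = -0.6Δo = -0.6 × 137 = -82 kJ/mol.
High-spin has no excess pairs, so no pairing correction applies.

-82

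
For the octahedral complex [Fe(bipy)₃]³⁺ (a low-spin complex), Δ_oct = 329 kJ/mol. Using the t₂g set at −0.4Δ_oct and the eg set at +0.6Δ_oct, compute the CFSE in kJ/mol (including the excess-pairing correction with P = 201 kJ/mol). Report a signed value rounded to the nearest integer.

-256

bipy is neutral, so the +3 overall charge sits on Fe: oxidation state +3.
Fe sits in group 8; removing 3 electrons leaves Fe³⁺ with 8 − 3 = 5 d electrons.
The d⁵ electrons fill as t₂g⁵ eg⁰.
The orbital stabilization is -2.0Δ_oct = -2.0 × 329 = -658 kJ/mol.
High-spin d⁵ would be t₂g³ eg² with 0 pairs; low-spin has 2, so 2 excess pairs cost +2P = +402 kJ/mol.
Overall CFSE = -658 + 402 = -256 kJ/mol.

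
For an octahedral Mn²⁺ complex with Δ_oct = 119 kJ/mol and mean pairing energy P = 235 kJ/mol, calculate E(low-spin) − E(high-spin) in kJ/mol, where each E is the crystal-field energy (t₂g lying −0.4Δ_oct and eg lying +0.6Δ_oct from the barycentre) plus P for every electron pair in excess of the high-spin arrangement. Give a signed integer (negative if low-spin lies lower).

232

Mn sits in group 7; removing 2 electrons leaves Mn²⁺ with 7 − 2 = 5 d electrons.
High-spin d⁵ fills as t₂g³ eg² with CFSE 3(−0.4) + 2(+0.6) = 0.0Δ_oct = 0 kJ/mol.
Low-spin: t₂g⁵ eg⁰, orbital CFSE = -2.0Δ_oct = -238 kJ/mol; plus 2 excess pairs × P = +470 kJ/mol; total 232 kJ/mol.
The difference is 232 − (0) = 232 kJ/mol, so high-spin lies lower.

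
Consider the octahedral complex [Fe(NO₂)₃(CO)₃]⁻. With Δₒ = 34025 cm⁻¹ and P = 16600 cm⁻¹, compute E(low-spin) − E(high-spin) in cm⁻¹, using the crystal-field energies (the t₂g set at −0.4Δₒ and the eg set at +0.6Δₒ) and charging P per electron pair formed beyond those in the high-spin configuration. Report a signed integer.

Ligand charges: 3×(-1) from NO₂⁻ and 3×(+0) from CO sum to -3; with overall charge -1, Fe is +2.
Fe sits in group 8; removing 2 electrons leaves Fe²⁺ with 8 − 2 = 6 d electrons.
High-spin d⁶ fills as t₂g⁴ eg² with CFSE 4(−0.4) + 2(+0.6) = -0.4Δₒ = -13610 cm⁻¹.
Low-spin: t₂g⁶ eg⁰, orbital CFSE = -2.4Δₒ = -81660 cm⁻¹; plus 2 excess pairs × P = +33200 cm⁻¹; total -48460 cm⁻¹.
The difference is -48460 − (-13610) = -34850 cm⁻¹, so low-spin lies lower.

-34850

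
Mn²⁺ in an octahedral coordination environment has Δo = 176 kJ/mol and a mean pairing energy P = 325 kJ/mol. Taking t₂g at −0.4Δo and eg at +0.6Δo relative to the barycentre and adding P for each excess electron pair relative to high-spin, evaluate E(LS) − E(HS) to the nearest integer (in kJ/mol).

Group 7 minus oxidation state +2 gives a d⁵ configuration for Mn²⁺.
High-spin d⁵ fills as t₂g³ eg² with CFSE 3(−0.4) + 2(+0.6) = 0.0Δo = 0 kJ/mol.
Low-spin t₂g⁵ eg⁰ gives -2.0Δo = -352 kJ/mol, but forming 2 extra pairs costs 2P = 650 kJ/mol, so E(LS) = -352 + 650 = 298 kJ/mol.
The difference is 298 − (0) = 298 kJ/mol, so high-spin lies lower.

298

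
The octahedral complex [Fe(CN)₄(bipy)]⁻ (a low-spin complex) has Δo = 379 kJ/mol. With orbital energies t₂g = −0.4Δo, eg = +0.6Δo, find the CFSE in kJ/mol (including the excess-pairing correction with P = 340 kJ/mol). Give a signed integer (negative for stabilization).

Ligand charges: 4×(-1) from CN⁻ and 1×(+0) from bipy sum to -4; with overall charge -1, Fe is +3.
Fe is in group 8, so Fe³⁺ is d⁵ (8 − 3 = 5).
The d⁵ electrons fill as t₂g⁵ eg⁰.
CFSE(orbital) = 5×(-0.4Δo) + 0×(0.6Δo) = -2.0Δo; with Δo = 379 kJ/mol that is -758 kJ/mol.
Relative to high-spin t₂g³ eg² (0 paired), the low-spin configuration has 2 additional pairs, contributing +2 × 340 = +680 kJ/mol.
Overall CFSE = -758 + 680 = -78 kJ/mol.

-78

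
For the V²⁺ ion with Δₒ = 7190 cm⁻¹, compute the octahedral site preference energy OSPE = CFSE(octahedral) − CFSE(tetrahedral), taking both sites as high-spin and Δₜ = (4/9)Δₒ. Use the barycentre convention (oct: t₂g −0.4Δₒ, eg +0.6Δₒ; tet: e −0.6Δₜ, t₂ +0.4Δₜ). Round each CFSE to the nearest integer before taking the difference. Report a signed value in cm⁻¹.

-6072

Group 5 minus oxidation state +2 gives a d³ configuration for V²⁺.
In an octahedral site d³ (HS) is t₂g³ eg⁰, giving CFSE(oct) = -1.2Δₒ = -8628 cm⁻¹.
Tetrahedral e² t₂¹ gives -0.8Δₜ = -0.8 × (4/9) × 7190 = -2556 cm⁻¹.
OSPE = CFSE(oct) − CFSE(tet) = -8628 − (-2556) = -6072 cm⁻¹.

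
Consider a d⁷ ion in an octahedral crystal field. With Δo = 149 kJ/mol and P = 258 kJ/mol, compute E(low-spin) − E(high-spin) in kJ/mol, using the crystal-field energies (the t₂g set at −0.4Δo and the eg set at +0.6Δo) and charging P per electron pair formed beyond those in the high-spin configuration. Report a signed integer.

109

High-spin: t₂g⁵ eg², CFSE = -0.8Δo = -119 kJ/mol.
Low-spin t₂g⁶ eg¹ gives -1.8Δo = -268 kJ/mol, but forming 1 extra pair costs 1P = 258 kJ/mol, so E(LS) = -268 + 258 = -10 kJ/mol.
Thus E(LS) − E(HS) = 109 kJ/mol.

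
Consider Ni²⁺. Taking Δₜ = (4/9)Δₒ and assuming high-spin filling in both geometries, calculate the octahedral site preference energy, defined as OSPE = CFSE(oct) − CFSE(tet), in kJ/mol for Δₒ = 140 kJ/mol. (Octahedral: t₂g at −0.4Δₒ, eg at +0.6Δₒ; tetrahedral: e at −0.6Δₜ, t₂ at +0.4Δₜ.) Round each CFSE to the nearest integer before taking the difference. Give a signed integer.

-118

Ni sits in group 10; removing 2 electrons leaves Ni²⁺ with 10 − 2 = 8 d electrons.
Octahedral high-spin t₂g⁶ eg²: CFSE = -1.2 × 140 = -168 kJ/mol.
In a tetrahedral site the filling is e⁴ t₂⁴: CFSE(tet) = -0.8Δₜ = -0.8 × (4/9)(140) = -50 kJ/mol.
Subtracting, OSPE = -168 − (-50) = -118 kJ/mol.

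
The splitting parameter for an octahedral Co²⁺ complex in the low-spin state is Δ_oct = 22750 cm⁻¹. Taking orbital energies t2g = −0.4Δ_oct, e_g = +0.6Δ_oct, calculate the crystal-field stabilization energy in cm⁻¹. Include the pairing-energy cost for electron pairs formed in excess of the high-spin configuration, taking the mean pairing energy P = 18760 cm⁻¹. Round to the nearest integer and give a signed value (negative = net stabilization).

Co sits in group 9; removing 2 electrons leaves Co²⁺ with 9 − 2 = 7 d electrons.
The d⁷ electrons fill as t2g^6 e_g^1.
CFSE(orbital) = 6×(-0.4Δ_oct) + 1×(0.6Δ_oct) = -1.8Δ_oct; with Δ_oct = 22750 cm⁻¹ that is -40950 cm⁻¹.
High-spin d⁷ would be t2g^5 e_g^2 with 2 pairs; low-spin has 3, so 1 excess pair costs +1P = +18760 cm⁻¹.
Overall CFSE = -40950 + 18760 = -22190 cm⁻¹.

-22190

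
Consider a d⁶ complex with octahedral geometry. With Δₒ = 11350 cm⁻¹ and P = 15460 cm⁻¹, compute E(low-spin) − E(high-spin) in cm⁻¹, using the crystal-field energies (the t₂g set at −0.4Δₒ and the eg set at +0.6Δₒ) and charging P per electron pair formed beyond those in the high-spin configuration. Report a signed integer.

8220

High-spin d⁶ fills as t₂g⁴ eg² with CFSE 4(−0.4) + 2(+0.6) = -0.4Δₒ = -4540 cm⁻¹.
Low-spin: t₂g⁶ eg⁰, orbital CFSE = -2.4Δₒ = -27240 cm⁻¹; plus 2 excess pairs × P = +30920 cm⁻¹; total 3680 cm⁻¹.
The difference is 3680 − (-4540) = 8220 cm⁻¹, so high-spin lies lower.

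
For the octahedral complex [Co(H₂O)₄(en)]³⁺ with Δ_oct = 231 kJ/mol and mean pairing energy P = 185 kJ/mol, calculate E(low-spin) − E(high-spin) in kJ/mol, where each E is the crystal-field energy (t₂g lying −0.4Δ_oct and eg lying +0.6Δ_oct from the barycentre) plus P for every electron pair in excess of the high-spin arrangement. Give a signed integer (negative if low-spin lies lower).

Ligand charges: 4×(+0) from H₂O and 1×(+0) from en sum to +0; with overall charge +3, Co is +3.
Co is in group 9, so Co³⁺ is d⁶ (9 − 3 = 6).
In the high-spin limit (t₂g⁴ eg²) the orbital term is -0.4Δ_oct = -92 kJ/mol, with no excess pairing.
Low-spin t₂g⁶ eg⁰ gives -2.4Δ_oct = -554 kJ/mol, but forming 2 extra pairs costs 2P = 370 kJ/mol, so E(LS) = -554 + 370 = -184 kJ/mol.
Thus E(LS) − E(HS) = -92 kJ/mol.

-92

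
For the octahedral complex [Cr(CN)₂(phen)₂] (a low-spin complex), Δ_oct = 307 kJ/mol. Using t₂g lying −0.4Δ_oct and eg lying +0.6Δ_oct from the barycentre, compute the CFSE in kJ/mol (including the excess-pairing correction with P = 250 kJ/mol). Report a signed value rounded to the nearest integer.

-241

Ligand charges: 2×(-1) from CN⁻ and 2×(+0) from phen sum to -2; with overall charge +0, Cr is +2.
Cr is in group 6, so Cr²⁺ is d⁴ (6 − 2 = 4).
Electron filling gives t₂g⁴ eg⁰.
The orbital stabilization is -1.6Δ_oct = -1.6 × 307 = -491 kJ/mol.
Relative to high-spin t₂g³ eg¹ (0 paired), the low-spin configuration has 1 additional pair, contributing +1 × 250 = +250 kJ/mol.
Net CFSE = -491 + 250 = -241 kJ/mol.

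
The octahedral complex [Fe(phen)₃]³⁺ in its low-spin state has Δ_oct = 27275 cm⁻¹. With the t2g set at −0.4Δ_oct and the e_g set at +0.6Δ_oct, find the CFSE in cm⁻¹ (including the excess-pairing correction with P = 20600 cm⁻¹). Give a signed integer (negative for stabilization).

-13350

phen is neutral, so the +3 overall charge sits on Fe: oxidation state +3.
Fe is in group 8, so Fe³⁺ is d⁵ (8 − 3 = 5).
Configuration: t2g^5 e_g^0.
The orbital stabilization is -2.0Δ_oct = -2.0 × 27275 = -54550 cm⁻¹.
Relative to high-spin t2g^3 e_g^2 (0 paired), the low-spin configuration has 2 additional pairs, contributing +2 × 20600 = +41200 cm⁻¹.
Combining: -54550 + 41200 = -13350 cm⁻¹.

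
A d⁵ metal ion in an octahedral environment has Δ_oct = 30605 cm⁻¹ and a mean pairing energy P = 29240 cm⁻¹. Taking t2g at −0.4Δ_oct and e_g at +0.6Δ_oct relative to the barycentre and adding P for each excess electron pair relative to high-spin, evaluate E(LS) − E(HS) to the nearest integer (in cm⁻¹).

-2730

High-spin: t2g^3 e_g^2, CFSE = 0.0Δ_oct = 0 cm⁻¹.
Low-spin t2g^5 e_g^0 gives -2.0Δ_oct = -61210 cm⁻¹, but forming 2 extra pairs costs 2P = 58480 cm⁻¹, so E(LS) = -61210 + 58480 = -2730 cm⁻¹.
E(LS) − E(HS) = -2730 − (0) = -2730 cm⁻¹.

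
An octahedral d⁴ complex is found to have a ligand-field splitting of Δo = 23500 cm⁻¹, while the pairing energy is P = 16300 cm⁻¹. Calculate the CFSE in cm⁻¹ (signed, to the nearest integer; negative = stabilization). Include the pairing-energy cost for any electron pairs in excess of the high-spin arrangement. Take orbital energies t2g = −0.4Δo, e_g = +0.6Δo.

With Δo > P the complex is low-spin.
Configuration: t2g^4 e_g^0.
Orbital CFSE = -1.6Δo = -1.6 × 23500 = -37600 cm⁻¹.
Excess pairs vs high-spin: 1 − 0 = 1; pairing cost = +16300 cm⁻¹.
Net CFSE = -37600 + 16300 = -21300 cm⁻¹.

-21300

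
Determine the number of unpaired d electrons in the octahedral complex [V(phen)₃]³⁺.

2

phen is neutral, so the +3 overall charge sits on V: oxidation state +3.
Group 5 minus oxidation state +3 gives a d² configuration for V³⁺.
For octahedral d² the high- and low-spin configurations coincide.
Configuration: t₂g² eg⁰, giving 2 unpaired electrons.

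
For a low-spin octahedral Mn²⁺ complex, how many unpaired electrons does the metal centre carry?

Mn sits in group 7; removing 2 electrons leaves Mn²⁺ with 7 − 2 = 5 d electrons.
Configuration: t2g^5 e_g^0, giving 1 unpaired electron.

1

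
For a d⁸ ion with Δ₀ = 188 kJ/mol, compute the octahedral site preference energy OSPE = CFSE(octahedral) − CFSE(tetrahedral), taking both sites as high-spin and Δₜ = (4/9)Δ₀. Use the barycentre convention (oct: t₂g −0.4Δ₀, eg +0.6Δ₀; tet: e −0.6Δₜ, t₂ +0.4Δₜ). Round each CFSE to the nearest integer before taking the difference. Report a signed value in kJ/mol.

Octahedral high-spin t2g^6 e_g^2: CFSE = -1.2 × 188 = -226 kJ/mol.
Tetrahedral e^4 t2^4 gives -0.8Δₜ = -0.8 × (4/9) × 188 = -67 kJ/mol.
OSPE = -226 − (-67) = -159 kJ/mol.

-159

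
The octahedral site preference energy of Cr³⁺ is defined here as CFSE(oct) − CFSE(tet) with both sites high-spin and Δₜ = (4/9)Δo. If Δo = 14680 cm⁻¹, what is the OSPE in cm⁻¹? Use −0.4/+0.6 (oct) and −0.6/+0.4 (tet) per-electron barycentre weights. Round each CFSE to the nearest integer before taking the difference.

Cr is in group 6, so Cr³⁺ is d³ (6 − 3 = 3).
In an octahedral site d³ (HS) is t2g^3 e_g^0, giving CFSE(oct) = -1.2Δo = -17616 cm⁻¹.
Tetrahedral e^2 t2^1 gives -0.8Δₜ = -0.8 × (4/9) × 14680 = -5220 cm⁻¹.
OSPE = -17616 − (-5220) = -12396 cm⁻¹.

-12396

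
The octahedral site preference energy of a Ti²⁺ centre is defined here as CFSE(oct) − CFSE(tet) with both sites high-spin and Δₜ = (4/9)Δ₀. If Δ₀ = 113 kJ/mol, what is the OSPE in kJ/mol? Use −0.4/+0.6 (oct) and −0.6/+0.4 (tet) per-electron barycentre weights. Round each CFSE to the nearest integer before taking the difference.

Ti is in group 4, so Ti²⁺ is d² (4 − 2 = 2).
Octahedral high-spin t2g^2 e_g^0: CFSE = -0.8 × 113 = -90 kJ/mol.
Tetrahedral e^2 t2^0 gives -1.2Δₜ = -1.2 × (4/9) × 113 = -60 kJ/mol.
Subtracting, OSPE = -90 − (-60) = -30 kJ/mol.

-30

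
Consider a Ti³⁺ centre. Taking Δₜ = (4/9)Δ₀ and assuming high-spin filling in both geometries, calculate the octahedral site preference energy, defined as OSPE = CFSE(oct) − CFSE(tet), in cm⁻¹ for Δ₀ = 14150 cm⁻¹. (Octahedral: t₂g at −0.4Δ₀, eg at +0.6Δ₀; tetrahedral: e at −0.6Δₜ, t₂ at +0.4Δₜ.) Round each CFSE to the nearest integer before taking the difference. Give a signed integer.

Group 4 minus oxidation state +3 gives a d¹ configuration for Ti³⁺.
Octahedral (high-spin): t2g^1 e_g^0, CFSE = 1(−0.4) + 0(+0.6) = -0.4Δ₀ = -0.4 × 14150 = -5660 cm⁻¹.
Tetrahedral e^1 t2^0 gives -0.6Δₜ = -0.6 × (4/9) × 14150 = -3773 cm⁻¹.
OSPE = CFSE(oct) − CFSE(tet) = -5660 − (-3773) = -1887 cm⁻¹.

-1887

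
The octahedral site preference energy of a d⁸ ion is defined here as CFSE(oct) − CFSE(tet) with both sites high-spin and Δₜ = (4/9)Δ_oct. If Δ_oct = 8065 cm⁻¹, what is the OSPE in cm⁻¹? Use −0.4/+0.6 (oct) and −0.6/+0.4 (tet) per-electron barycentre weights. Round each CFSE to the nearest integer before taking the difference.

In an octahedral site d⁸ (HS) is t₂g⁶ eg², giving CFSE(oct) = -1.2Δ_oct = -9678 cm⁻¹.
Tetrahedral e⁴ t₂⁴ gives -0.8Δₜ = -0.8 × (4/9) × 8065 = -2868 cm⁻¹.
OSPE = -9678 − (-2868) = -6810 cm⁻¹.

-6810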